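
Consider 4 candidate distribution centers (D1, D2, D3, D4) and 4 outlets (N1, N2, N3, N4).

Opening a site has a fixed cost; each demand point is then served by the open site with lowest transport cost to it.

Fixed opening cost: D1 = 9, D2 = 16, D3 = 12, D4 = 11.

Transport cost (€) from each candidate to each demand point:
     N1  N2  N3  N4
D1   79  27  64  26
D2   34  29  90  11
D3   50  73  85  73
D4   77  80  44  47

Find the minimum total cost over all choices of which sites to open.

145

Open {D2, D4}: assign each demand point to its cheapest open site.
  N1→D2 34, N2→D2 29, N3→D4 44, N4→D2 11
  transport cost 118, fixed 27 → total 145.
Compare {D1, D2, D4}: transport cost 116 + fixed 36 = 152.
Compare {D2, D3, D4}: transport cost 118 + fixed 39 = 157.
Compare {D1, D2}: transport cost 136 + fixed 25 = 161.
All other subsets cost ≥ 152. Minimum total cost: 145.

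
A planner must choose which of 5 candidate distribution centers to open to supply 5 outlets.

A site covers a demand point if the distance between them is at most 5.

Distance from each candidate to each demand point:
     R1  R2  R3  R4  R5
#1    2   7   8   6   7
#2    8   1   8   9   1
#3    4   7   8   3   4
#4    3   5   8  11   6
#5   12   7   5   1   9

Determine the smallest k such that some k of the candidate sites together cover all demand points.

Coverage sets (demand points within 5 of each site):
  #1: {R1}
  #2: {R2, R5}
  #3: {R1, R4, R5}
  #4: {R1, R2}
  #5: {R3, R4}
No 2 sites suffice: every size-2 union leaves at least one demand point uncovered.
But {#1, #2, #5} covers everything, so the minimum is 3.

3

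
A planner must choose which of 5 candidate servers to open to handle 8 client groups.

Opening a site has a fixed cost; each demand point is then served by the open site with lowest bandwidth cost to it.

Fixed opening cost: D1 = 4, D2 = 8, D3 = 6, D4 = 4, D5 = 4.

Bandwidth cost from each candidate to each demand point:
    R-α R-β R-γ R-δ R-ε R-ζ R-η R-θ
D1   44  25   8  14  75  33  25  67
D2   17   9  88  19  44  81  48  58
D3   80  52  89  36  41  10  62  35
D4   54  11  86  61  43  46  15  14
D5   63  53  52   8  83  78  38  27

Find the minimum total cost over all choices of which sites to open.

148

Open {D1, D2, D3, D4, D5}: assign each demand point to its cheapest open site.
  R-α→D2 17, R-β→D2 9, R-γ→D1 8, R-δ→D5 8, R-ε→D3 41, R-ζ→D3 10, R-η→D4 15, R-θ→D4 14
  bandwidth cost 122, fixed 26 → total 148.
Compare {D1, D2, D3, D4}: bandwidth cost 128 + fixed 22 = 150.
Compare {D1, D2, D3, D5}: bandwidth cost 145 + fixed 22 = 167.
Compare {D1, D2, D4, D5}: bandwidth cost 147 + fixed 20 = 167.
All other subsets cost ≥ 150. Minimum total cost: 148.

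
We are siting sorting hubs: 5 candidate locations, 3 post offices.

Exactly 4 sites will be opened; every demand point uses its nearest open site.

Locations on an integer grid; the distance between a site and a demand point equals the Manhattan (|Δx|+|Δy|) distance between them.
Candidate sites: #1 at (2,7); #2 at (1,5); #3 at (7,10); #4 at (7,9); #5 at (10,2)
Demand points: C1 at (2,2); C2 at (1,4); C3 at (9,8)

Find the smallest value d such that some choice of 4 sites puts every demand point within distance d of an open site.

Open {#1, #2, #3, #4}.
  Farthest demand point is C1 at distance 4 (to #2); all others are ≤ 4.
With {#1, #2, #3, #5} the worst case is 4.
With {#1, #2, #4, #5} the worst case is 4.
No size-4 selection achieves below 4.

4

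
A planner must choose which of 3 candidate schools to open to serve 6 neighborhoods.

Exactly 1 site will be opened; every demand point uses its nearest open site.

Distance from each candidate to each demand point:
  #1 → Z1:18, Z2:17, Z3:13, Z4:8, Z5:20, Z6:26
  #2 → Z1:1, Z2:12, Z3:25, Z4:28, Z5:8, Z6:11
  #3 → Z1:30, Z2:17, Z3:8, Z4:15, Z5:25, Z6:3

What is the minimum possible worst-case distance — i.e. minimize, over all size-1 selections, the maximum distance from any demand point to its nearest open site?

Open {#1}.
  Farthest demand point is Z6 at distance 26 (to #1); all others are ≤ 26.
With {#2} the worst case is 28.
With {#3} the worst case is 30.
No size-1 selection achieves below 26.

26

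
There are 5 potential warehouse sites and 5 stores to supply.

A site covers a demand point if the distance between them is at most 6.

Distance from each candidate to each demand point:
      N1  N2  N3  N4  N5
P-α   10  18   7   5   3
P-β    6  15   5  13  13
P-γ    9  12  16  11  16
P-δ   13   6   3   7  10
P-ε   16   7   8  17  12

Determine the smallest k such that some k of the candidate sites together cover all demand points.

3

Coverage sets (demand points within 6 of each site):
  P-α: {N4, N5}
  P-β: {N1, N3}
  P-γ: {}
  P-δ: {N2, N3}
  P-ε: {}
No 2 sites suffice: every size-2 union leaves at least one demand point uncovered.
But {P-α, P-β, P-δ} covers everything, so the minimum is 3.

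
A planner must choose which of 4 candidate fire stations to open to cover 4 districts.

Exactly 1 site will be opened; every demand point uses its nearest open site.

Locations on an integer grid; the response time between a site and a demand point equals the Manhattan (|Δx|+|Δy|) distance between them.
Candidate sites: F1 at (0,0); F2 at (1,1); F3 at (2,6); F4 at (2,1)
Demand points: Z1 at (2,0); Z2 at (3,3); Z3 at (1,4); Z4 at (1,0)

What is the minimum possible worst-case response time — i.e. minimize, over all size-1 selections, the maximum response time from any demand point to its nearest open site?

Open {F2}.
  Farthest demand point is Z2 at response time 4 (to F2); all others are ≤ 4.
With {F4} the worst case is 4.
With {F1} the worst case is 6.
No size-1 selection achieves below 4.

4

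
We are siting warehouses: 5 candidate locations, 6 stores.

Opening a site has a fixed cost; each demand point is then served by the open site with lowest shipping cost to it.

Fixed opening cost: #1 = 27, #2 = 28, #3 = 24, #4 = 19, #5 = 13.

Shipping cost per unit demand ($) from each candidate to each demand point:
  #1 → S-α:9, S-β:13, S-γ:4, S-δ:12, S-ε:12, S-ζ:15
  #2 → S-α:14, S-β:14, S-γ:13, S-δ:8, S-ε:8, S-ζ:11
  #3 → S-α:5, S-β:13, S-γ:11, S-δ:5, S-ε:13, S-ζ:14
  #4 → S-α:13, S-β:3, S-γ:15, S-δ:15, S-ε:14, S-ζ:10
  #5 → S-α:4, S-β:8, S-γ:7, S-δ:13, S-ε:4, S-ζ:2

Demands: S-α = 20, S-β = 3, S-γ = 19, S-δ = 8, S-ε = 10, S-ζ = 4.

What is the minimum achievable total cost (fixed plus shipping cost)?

Open {#1, #3, #5}: assign each demand point to its cheapest open site.
  S-α→#5 20×4=80, S-β→#5 3×8=24, S-γ→#1 19×4=76, S-δ→#3 8×5=40, S-ε→#5 10×4=40, S-ζ→#5 4×2=8
  shipping cost 268, fixed 64 → total 332.
Compare {#1, #3, #4, #5}: shipping cost 253 + fixed 83 = 336.
Compare {#1, #2, #5}: shipping cost 292 + fixed 68 = 360.
Compare {#1, #2, #3, #5}: shipping cost 268 + fixed 92 = 360.
All other subsets cost ≥ 336. Minimum total cost: 332.

332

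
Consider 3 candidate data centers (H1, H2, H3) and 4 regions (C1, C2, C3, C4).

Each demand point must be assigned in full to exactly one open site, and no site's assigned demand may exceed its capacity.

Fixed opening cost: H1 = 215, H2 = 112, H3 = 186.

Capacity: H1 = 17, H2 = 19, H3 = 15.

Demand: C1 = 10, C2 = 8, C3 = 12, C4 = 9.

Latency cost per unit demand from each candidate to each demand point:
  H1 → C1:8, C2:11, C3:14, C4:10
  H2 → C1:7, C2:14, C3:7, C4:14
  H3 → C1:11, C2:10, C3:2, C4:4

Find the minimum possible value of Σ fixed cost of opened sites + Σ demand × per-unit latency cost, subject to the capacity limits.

Open {H1, H2, H3}; cheapest assignment that respects the capacities:
  H1 (cap 17, load 17): C2, C4 — cost 8×11 + 9×10 = 178
  H2 (cap 19, load 10): C1 — cost 10×7 = 70
  H3 (cap 15, load 12): C3 — cost 12×2 = 24
  Shipping 272, fixed 513 → total 785.
  Any other capacity-feasible assignment to {H1, H2, H3} ships for at least 272.
Total demand is 39 and no other set of sites has combined capacity ≥ 39, so {H1, H2, H3} is the only feasible choice of open sites. Minimum: 785.

785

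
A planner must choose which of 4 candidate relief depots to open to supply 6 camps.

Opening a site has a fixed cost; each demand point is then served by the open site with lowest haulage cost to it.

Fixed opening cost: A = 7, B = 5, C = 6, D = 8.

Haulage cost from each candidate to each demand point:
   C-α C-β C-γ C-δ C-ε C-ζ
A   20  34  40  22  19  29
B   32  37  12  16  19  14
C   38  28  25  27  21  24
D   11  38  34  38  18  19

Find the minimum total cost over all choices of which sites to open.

118

Open {B, C, D}: assign each demand point to its cheapest open site.
  C-α→D 11, C-β→C 28, C-γ→B 12, C-δ→B 16, C-ε→D 18, C-ζ→B 14
  haulage cost 99, fixed 19 → total 118.
Compare {B, D}: haulage cost 108 + fixed 13 = 121.
Compare {A, B, D}: haulage cost 105 + fixed 20 = 125.
Compare {A, B, C, D}: haulage cost 99 + fixed 26 = 125.
All other subsets cost ≥ 121. Minimum total cost: 118.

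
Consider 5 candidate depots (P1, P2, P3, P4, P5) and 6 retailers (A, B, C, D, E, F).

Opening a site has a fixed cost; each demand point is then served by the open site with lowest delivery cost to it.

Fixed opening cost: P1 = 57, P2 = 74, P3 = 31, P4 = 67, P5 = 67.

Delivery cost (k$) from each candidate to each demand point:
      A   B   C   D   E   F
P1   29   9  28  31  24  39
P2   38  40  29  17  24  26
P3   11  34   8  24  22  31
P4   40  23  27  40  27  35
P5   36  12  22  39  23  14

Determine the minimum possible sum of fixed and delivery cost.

Open {P3}: assign each demand point to its cheapest open site.
  A→P3 11, B→P3 34, C→P3 8, D→P3 24, E→P3 22, F→P3 31
  delivery cost 130, fixed 31 → total 161.
Compare {P3, P5}: delivery cost 91 + fixed 98 = 189.
Compare {P1, P3}: delivery cost 105 + fixed 88 = 193.
Compare {P5}: delivery cost 146 + fixed 67 = 213.
All other subsets cost ≥ 189. Minimum total cost: 161.

161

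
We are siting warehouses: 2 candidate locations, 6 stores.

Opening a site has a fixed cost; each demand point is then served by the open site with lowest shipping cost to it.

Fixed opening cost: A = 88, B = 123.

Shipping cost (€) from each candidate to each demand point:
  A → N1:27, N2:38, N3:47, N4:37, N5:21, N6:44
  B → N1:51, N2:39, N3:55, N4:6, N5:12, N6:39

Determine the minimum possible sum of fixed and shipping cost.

302

Open {A}: assign each demand point to its cheapest open site.
  N1→A 27, N2→A 38, N3→A 47, N4→A 37, N5→A 21, N6→A 44
  shipping cost 214, fixed 88 → total 302.
Compare {B}: shipping cost 202 + fixed 123 = 325.
Compare {A, B}: shipping cost 169 + fixed 211 = 380.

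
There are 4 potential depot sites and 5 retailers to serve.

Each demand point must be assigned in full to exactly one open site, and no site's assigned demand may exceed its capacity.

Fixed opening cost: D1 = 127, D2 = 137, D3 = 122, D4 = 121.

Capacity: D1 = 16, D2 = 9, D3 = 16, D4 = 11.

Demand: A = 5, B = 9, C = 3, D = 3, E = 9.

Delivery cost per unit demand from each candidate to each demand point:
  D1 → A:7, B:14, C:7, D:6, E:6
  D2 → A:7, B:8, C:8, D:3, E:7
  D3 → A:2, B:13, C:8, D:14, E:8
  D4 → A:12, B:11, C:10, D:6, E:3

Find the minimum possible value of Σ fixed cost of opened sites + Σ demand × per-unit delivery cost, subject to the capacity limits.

Open {D1, D3}; cheapest assignment that respects the capacities:
  D1 (cap 16, load 15): C, D, E — cost 3×7 + 3×6 + 9×6 = 93
  D3 (cap 16, load 14): A, B — cost 5×2 + 9×13 = 127
  Shipping 220, fixed 249 → total 469.
  Any other capacity-feasible assignment to {D1, D3} ships for at least 220.
Compare {D2, D3, D4}: its best feasible assignment gives total 555.
Compare {D1, D2, D4}: its best feasible assignment gives total 558.
Every other set of open sites that can feasibly serve all demand totals ≥ 555 even under its best assignment. Minimum: 469.

469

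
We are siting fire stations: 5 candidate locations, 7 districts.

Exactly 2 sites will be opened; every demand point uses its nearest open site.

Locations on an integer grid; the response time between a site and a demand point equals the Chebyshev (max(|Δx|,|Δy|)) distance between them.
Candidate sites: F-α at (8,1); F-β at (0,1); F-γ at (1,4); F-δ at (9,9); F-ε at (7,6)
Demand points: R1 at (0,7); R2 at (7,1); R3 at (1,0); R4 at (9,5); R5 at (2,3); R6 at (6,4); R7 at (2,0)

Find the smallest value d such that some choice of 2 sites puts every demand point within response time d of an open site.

4

Open {F-α, F-γ}.
  Farthest demand point is R3 at response time 4 (to F-γ); all others are ≤ 4.
With {F-γ, F-ε} the worst case is 5.
With {F-α, F-β} the worst case is 6.
No size-2 selection achieves below 4.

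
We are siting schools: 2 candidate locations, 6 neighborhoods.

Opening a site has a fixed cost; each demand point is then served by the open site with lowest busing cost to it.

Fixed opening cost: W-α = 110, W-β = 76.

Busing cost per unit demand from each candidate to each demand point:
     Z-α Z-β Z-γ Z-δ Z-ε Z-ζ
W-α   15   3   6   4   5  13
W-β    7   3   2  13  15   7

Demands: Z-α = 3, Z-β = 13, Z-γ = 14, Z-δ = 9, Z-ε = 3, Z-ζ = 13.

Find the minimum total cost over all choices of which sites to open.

416

Open {W-α, W-β}: assign each demand point to its cheapest open site.
  Z-α→W-β 3×7=21, Z-β→W-α 13×3=39, Z-γ→W-β 14×2=28, Z-δ→W-α 9×4=36, Z-ε→W-α 3×5=15, Z-ζ→W-β 13×7=91
  busing cost 230, fixed 186 → total 416.
Compare {W-β}: busing cost 341 + fixed 76 = 417.
Compare {W-α}: busing cost 388 + fixed 110 = 498.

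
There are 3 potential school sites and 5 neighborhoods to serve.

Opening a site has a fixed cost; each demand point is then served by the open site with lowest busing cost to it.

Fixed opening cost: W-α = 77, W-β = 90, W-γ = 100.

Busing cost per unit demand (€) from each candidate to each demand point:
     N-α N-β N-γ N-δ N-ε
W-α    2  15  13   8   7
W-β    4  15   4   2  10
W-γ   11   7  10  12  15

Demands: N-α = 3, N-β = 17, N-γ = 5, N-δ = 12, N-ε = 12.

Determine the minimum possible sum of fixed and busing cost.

Open {W-β, W-γ}: assign each demand point to its cheapest open site.
  N-α→W-β 3×4=12, N-β→W-γ 17×7=119, N-γ→W-β 5×4=20, N-δ→W-β 12×2=24, N-ε→W-β 12×10=120
  busing cost 295, fixed 190 → total 485.
Compare {W-α, W-β, W-γ}: busing cost 253 + fixed 267 = 520.
Compare {W-β}: busing cost 431 + fixed 90 = 521.
Compare {W-α, W-γ}: busing cost 355 + fixed 177 = 532.
All other subsets cost ≥ 520. Minimum total cost: 485.

485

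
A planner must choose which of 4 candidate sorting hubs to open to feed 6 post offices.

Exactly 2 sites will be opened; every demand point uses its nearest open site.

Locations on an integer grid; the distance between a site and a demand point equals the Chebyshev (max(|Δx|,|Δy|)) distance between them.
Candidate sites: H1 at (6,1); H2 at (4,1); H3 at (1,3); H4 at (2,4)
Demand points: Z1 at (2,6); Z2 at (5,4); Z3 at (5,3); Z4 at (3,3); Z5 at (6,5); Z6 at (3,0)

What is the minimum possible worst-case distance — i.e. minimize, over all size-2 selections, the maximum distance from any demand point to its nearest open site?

Open {H1, H3}.
  Farthest demand point is Z5 at distance 4 (to H1); all others are ≤ 4.
With {H1, H4} the worst case is 4.
With {H2, H3} the worst case is 4.
No size-2 selection achieves below 4.

4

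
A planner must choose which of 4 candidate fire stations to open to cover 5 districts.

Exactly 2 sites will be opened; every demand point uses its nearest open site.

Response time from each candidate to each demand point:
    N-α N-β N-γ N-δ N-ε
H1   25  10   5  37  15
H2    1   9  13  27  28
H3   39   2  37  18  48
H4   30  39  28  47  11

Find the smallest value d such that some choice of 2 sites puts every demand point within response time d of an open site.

Open {H1, H3}.
  Farthest demand point is N-α at response time 25 (to H1); all others are ≤ 25.
With {H1, H2} the worst case is 27.
With {H2, H4} the worst case is 27.
No size-2 selection achieves below 25.

25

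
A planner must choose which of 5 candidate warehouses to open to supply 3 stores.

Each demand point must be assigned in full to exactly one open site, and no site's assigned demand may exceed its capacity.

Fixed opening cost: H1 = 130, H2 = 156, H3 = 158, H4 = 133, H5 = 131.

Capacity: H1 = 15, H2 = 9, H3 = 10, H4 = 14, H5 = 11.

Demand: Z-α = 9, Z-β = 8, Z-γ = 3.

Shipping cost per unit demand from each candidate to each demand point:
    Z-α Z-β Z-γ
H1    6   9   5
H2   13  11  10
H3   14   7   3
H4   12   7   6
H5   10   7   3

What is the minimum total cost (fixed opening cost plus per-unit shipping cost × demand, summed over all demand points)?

380

Open {H1, H5}; cheapest assignment that respects the capacities:
  H1 (cap 15, load 9): Z-α — cost 9×6 = 54
  H5 (cap 11, load 11): Z-β, Z-γ — cost 8×7 + 3×3 = 65
  Shipping 119, fixed 261 → total 380.
  Any other capacity-feasible assignment to {H1, H5} ships for at least 119.
Compare {H1, H4}: its best feasible assignment gives total 388.
Compare {H1, H3}: its best feasible assignment gives total 413.
Every other set of open sites that can feasibly serve all demand totals ≥ 388 even under its best assignment. Minimum: 380.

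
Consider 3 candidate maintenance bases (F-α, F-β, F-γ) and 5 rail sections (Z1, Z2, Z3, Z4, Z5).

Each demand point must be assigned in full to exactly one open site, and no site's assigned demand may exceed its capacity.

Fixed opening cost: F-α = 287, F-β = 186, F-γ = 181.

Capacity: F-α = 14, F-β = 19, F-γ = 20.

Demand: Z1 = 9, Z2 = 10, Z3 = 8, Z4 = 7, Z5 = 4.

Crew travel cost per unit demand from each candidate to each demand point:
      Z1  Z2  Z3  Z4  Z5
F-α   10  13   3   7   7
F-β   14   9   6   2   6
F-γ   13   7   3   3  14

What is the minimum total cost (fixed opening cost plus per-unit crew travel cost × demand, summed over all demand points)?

640

Open {F-β, F-γ}; cheapest assignment that respects the capacities:
  F-β (cap 19, load 19): Z3, Z4, Z5 — cost 8×6 + 7×2 + 4×6 = 86
  F-γ (cap 20, load 19): Z1, Z2 — cost 9×13 + 10×7 = 187
  Shipping 273, fixed 367 → total 640.
  Any other capacity-feasible assignment to {F-β, F-γ} ships for at least 273.
Compare {F-α, F-β, F-γ}: its best feasible assignment gives total 876.
Every other set of open sites that can feasibly serve all demand totals ≥ 876 even under its best assignment. Minimum: 640.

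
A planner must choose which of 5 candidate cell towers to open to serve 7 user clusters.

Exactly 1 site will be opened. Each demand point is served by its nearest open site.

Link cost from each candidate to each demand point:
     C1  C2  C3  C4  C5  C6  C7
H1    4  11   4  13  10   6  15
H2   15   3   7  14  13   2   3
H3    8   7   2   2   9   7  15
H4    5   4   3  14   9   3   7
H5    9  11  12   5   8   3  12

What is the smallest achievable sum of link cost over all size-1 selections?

45

Open {H4}.
  C1→H4 5, C2→H4 4, C3→H4 3, C4→H4 14, C5→H4 9, C6→H4 3, C7→H4 7  ⇒ total 45.
Compare {H3}: total 50.
Compare {H2}: total 57.
No size-1 selection does better; minimum is 45.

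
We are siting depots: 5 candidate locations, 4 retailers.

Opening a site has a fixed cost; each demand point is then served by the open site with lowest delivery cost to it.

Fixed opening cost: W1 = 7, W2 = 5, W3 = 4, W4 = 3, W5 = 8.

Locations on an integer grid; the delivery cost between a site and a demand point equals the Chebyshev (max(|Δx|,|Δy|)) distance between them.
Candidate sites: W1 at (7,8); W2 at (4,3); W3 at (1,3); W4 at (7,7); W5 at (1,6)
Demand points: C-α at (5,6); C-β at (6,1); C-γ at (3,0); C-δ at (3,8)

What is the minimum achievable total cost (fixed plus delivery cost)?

18

Open {W2}: assign each demand point to its cheapest open site.
  C-α→W2 3, C-β→W2 2, C-γ→W2 3, C-δ→W2 5
  delivery cost 13, fixed 5 → total 18.
Compare {W2, W4}: delivery cost 11 + fixed 8 = 19.
Compare {W3}: delivery cost 17 + fixed 4 = 21.
Compare {W3, W4}: delivery cost 14 + fixed 7 = 21.
All other subsets cost ≥ 19. Minimum total cost: 18.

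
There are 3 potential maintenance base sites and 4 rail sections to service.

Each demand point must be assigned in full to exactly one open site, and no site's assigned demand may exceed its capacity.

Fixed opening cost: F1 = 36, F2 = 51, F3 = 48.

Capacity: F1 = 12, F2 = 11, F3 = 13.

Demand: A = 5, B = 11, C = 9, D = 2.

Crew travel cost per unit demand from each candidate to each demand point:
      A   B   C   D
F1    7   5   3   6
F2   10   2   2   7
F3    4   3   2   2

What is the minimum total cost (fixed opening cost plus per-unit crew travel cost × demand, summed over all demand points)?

Open {F1, F2, F3}; cheapest assignment that respects the capacities:
  F1 (cap 12, load 9): C — cost 9×3 = 27
  F2 (cap 11, load 11): B — cost 11×2 = 22
  F3 (cap 13, load 7): A, D — cost 5×4 + 2×2 = 24
  Shipping 73, fixed 135 → total 208.
  Any other capacity-feasible assignment to {F1, F2, F3} ships for at least 73.
Total demand is 27 and no other set of sites has combined capacity ≥ 27, so {F1, F2, F3} is the only feasible choice of open sites. Minimum: 208.

208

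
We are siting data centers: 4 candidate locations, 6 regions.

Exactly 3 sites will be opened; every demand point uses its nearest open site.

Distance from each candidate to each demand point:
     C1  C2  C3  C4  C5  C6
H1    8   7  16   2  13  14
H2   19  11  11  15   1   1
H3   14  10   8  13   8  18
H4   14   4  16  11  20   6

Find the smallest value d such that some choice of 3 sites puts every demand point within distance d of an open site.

8

Open {H1, H2, H3}.
  Farthest demand point is C1 at distance 8 (to H1); all others are ≤ 8.
With {H1, H3, H4} the worst case is 8.
With {H1, H2, H4} the worst case is 11.
No size-3 selection achieves below 8.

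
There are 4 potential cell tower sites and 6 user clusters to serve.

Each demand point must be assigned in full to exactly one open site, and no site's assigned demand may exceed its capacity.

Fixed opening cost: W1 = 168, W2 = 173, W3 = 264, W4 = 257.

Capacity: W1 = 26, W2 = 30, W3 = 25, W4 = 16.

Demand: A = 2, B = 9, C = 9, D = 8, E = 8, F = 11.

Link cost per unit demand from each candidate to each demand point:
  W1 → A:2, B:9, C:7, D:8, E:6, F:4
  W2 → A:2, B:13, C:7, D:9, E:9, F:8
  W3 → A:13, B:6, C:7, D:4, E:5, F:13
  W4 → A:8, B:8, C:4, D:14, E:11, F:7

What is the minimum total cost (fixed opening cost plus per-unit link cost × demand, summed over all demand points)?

669

Open {W1, W3}; cheapest assignment that respects the capacities:
  W1 (cap 26, load 22): A, C, F — cost 2×2 + 9×7 + 11×4 = 111
  W3 (cap 25, load 25): B, D, E — cost 9×6 + 8×4 + 8×5 = 126
  Shipping 237, fixed 432 → total 669.
  Any other capacity-feasible assignment to {W1, W3} ships for at least 237.
Compare {W1, W2}: its best feasible assignment gives total 677.
Compare {W2, W3}: its best feasible assignment gives total 718.
Every other set of open sites that can feasibly serve all demand totals ≥ 677 even under its best assignment. Minimum: 669.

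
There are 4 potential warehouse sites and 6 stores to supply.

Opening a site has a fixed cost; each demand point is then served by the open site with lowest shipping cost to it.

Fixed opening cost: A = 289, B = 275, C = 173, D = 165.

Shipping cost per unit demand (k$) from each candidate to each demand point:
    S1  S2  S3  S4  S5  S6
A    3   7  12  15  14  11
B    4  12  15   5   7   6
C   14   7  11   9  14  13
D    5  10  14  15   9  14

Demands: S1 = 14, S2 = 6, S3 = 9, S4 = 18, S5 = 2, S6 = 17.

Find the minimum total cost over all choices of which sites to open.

744

Open {B}: assign each demand point to its cheapest open site.
  S1→B 14×4=56, S2→B 6×12=72, S3→B 9×15=135, S4→B 18×5=90, S5→B 2×7=14, S6→B 17×6=102
  shipping cost 469, fixed 275 → total 744.
Compare {B, C}: shipping cost 403 + fixed 448 = 851.
Compare {B, D}: shipping cost 448 + fixed 440 = 888.
Compare {C}: shipping cost 748 + fixed 173 = 921.
All other subsets cost ≥ 851. Minimum total cost: 744.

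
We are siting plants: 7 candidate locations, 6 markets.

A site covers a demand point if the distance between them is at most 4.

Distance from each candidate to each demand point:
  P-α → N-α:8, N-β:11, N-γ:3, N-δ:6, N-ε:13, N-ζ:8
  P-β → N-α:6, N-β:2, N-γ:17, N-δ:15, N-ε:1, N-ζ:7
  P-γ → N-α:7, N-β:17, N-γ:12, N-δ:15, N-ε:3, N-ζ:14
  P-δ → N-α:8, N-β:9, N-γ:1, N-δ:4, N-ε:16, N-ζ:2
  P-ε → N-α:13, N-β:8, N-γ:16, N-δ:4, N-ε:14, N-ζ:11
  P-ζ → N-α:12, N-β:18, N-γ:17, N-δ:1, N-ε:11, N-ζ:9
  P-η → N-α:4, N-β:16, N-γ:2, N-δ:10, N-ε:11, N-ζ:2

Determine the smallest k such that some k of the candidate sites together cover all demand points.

Coverage sets (demand points within 4 of each site):
  P-α: {N-γ}
  P-β: {N-β, N-ε}
  P-γ: {N-ε}
  P-δ: {N-γ, N-δ, N-ζ}
  P-ε: {N-δ}
  P-ζ: {N-δ}
  P-η: {N-α, N-γ, N-ζ}
No 2 sites suffice: every size-2 union leaves at least one demand point uncovered.
But {P-β, P-δ, P-η} covers everything, so the minimum is 3.

3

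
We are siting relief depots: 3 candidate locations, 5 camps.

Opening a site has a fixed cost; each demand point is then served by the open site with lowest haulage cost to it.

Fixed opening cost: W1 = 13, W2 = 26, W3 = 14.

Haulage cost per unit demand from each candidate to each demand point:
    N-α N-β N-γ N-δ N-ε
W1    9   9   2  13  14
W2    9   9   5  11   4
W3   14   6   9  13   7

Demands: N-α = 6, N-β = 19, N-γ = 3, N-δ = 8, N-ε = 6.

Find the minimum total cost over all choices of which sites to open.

335

Open {W2, W3}: assign each demand point to its cheapest open site.
  N-α→W2 6×9=54, N-β→W3 19×6=114, N-γ→W2 3×5=15, N-δ→W2 8×11=88, N-ε→W2 6×4=24
  haulage cost 295, fixed 40 → total 335.
Compare {W1, W2, W3}: haulage cost 286 + fixed 53 = 339.
Compare {W1, W3}: haulage cost 320 + fixed 27 = 347.
Compare {W2}: haulage cost 352 + fixed 26 = 378.
All other subsets cost ≥ 339. Minimum total cost: 335.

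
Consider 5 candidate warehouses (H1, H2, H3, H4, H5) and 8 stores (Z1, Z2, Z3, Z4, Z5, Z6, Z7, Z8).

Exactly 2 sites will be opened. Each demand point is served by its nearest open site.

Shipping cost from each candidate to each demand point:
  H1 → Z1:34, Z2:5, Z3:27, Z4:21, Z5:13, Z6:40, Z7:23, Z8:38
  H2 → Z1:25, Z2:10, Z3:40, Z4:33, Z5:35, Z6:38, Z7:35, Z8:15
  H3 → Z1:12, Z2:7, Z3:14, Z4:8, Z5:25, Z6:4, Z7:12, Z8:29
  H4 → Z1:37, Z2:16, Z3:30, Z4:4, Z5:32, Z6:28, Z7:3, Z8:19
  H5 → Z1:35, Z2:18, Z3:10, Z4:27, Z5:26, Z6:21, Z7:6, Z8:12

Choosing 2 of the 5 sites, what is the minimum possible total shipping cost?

84

Open {H3, H5}.
  Z1→H3 12, Z2→H3 7, Z3→H5 10, Z4→H3 8, Z5→H3 25, Z6→H3 4, Z7→H5 6, Z8→H5 12  ⇒ total 84.
Compare {H3, H4}: total 88.
Compare {H1, H3}: total 97.
No size-2 selection does better; minimum is 84.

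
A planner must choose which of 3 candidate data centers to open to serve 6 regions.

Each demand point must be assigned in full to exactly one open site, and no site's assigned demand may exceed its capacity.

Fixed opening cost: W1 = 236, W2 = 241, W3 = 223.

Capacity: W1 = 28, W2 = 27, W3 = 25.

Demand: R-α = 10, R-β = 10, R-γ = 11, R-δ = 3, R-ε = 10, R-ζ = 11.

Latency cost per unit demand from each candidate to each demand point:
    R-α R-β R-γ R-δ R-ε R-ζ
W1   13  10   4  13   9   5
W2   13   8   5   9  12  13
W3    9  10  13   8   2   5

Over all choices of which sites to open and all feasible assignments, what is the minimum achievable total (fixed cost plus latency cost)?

1013

Open {W1, W2, W3}; cheapest assignment that respects the capacities:
  W1 (cap 28, load 22): R-γ, R-ζ — cost 11×4 + 11×5 = 99
  W2 (cap 27, load 10): R-β — cost 10×8 = 80
  W3 (cap 25, load 23): R-α, R-δ, R-ε — cost 10×9 + 3×8 + 10×2 = 134
  Shipping 313, fixed 700 → total 1013.
  Any other capacity-feasible assignment to {W1, W2, W3} ships for at least 313.
Total demand is 55; every other set of sites either has combined capacity below 55 or cannot fit the demands without splitting one across sites, so {W1, W2, W3} is the only feasible choice of open sites. Minimum: 1013.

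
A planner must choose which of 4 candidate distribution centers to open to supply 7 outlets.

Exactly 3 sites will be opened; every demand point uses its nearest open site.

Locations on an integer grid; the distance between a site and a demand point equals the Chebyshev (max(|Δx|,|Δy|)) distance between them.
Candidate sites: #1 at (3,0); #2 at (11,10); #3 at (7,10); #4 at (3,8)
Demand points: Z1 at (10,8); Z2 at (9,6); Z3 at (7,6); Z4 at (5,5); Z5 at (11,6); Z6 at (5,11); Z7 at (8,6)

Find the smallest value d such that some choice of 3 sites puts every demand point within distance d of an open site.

4

Open {#1, #2, #4}.
  Farthest demand point is Z2 at distance 4 (to #2); all others are ≤ 4.
With {#1, #3, #4} the worst case is 4.
With {#2, #3, #4} the worst case is 4.
No size-3 selection achieves below 4.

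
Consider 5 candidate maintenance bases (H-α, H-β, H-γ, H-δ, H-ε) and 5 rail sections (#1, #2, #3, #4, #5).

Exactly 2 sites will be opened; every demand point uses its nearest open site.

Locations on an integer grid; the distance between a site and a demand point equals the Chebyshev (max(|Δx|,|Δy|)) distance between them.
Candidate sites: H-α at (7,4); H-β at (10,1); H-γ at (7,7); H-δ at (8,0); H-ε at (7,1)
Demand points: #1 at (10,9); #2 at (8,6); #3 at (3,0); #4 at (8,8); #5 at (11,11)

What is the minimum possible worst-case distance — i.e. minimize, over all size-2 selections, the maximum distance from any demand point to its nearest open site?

Open {H-α, H-γ}.
  Farthest demand point is #3 at distance 4 (to H-α); all others are ≤ 4.
With {H-γ, H-ε} the worst case is 4.
With {H-γ, H-δ} the worst case is 5.
No size-2 selection achieves below 4.

4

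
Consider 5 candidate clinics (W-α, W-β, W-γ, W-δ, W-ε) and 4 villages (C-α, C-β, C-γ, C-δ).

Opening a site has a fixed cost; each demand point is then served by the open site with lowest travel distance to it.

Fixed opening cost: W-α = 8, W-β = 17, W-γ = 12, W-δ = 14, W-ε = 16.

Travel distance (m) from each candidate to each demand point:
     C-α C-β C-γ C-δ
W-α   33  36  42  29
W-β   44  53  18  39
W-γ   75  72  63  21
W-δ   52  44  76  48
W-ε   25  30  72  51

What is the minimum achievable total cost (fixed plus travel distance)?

Open {W-β, W-γ, W-ε}: assign each demand point to its cheapest open site.
  C-α→W-ε 25, C-β→W-ε 30, C-γ→W-β 18, C-δ→W-γ 21
  travel distance 94, fixed 45 → total 139.
Compare {W-α, W-β}: travel distance 116 + fixed 25 = 141.
Compare {W-α, W-β, W-ε}: travel distance 102 + fixed 41 = 143.
Compare {W-β, W-ε}: travel distance 112 + fixed 33 = 145.
All other subsets cost ≥ 141. Minimum total cost: 139.

139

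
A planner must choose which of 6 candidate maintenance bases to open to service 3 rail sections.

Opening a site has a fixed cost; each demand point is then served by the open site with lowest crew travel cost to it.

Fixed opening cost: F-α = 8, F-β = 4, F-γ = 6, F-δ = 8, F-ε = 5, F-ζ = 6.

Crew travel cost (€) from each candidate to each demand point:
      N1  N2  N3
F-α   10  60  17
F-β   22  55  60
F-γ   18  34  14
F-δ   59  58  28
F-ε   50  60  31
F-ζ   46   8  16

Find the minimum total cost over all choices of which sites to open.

48

Open {F-α, F-ζ}: assign each demand point to its cheapest open site.
  N1→F-α 10, N2→F-ζ 8, N3→F-ζ 16
  crew travel cost 34, fixed 14 → total 48.
Compare {F-γ, F-ζ}: crew travel cost 40 + fixed 12 = 52.
Compare {F-α, F-β, F-ζ}: crew travel cost 34 + fixed 18 = 52.
Compare {F-α, F-γ, F-ζ}: crew travel cost 32 + fixed 20 = 52.
All other subsets cost ≥ 52. Minimum total cost: 48.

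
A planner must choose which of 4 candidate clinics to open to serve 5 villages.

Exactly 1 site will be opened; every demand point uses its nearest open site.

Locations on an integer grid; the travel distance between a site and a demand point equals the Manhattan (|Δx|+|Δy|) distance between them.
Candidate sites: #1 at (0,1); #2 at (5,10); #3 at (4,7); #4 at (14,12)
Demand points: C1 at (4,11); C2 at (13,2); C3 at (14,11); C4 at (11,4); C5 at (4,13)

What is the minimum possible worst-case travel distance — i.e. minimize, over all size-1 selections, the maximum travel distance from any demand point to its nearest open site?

11

Open {#4}.
  Farthest demand point is C1 at travel distance 11 (to #4); all others are ≤ 11.
With {#3} the worst case is 14.
With {#2} the worst case is 16.
No size-1 selection achieves below 11.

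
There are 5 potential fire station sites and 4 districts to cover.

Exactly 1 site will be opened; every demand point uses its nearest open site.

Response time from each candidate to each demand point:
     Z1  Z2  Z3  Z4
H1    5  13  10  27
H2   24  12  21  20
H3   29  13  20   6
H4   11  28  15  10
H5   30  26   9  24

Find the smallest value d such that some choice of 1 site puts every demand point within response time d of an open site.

Open {H2}.
  Farthest demand point is Z1 at response time 24 (to H2); all others are ≤ 24.
With {H1} the worst case is 27.
With {H4} the worst case is 28.
No size-1 selection achieves below 24.

24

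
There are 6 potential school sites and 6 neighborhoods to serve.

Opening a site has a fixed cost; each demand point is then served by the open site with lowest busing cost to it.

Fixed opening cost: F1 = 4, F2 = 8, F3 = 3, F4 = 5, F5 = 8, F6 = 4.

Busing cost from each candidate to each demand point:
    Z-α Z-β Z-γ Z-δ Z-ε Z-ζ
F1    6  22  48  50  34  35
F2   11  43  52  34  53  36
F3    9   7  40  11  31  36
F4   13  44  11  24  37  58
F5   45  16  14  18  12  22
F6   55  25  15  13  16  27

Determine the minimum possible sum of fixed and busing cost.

86

Open {F3, F5}: assign each demand point to its cheapest open site.
  Z-α→F3 9, Z-β→F3 7, Z-γ→F5 14, Z-δ→F3 11, Z-ε→F5 12, Z-ζ→F5 22
  busing cost 75, fixed 11 → total 86.
Compare {F1, F3, F5}: busing cost 72 + fixed 15 = 87.
Compare {F3, F4, F5}: busing cost 72 + fixed 16 = 88.
Compare {F1, F3, F4, F5}: busing cost 69 + fixed 20 = 89.
All other subsets cost ≥ 87. Minimum total cost: 86.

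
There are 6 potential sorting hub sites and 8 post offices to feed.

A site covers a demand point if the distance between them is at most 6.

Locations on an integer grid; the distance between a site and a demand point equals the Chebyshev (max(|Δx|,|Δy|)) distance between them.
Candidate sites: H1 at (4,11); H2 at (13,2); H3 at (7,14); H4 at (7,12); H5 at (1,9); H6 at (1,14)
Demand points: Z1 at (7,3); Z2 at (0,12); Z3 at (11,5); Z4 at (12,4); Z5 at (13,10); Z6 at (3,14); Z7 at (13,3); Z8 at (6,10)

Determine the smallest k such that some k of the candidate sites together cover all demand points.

Coverage sets (demand points within 6 of each site):
  H1: {Z2, Z6, Z8}
  H2: {Z1, Z3, Z4, Z7}
  H3: {Z5, Z6, Z8}
  H4: {Z5, Z6, Z8}
  H5: {Z1, Z2, Z6, Z8}
  H6: {Z2, Z6, Z8}
No 2 sites suffice: every size-2 union leaves at least one demand point uncovered.
But {H1, H2, H3} covers everything, so the minimum is 3.

3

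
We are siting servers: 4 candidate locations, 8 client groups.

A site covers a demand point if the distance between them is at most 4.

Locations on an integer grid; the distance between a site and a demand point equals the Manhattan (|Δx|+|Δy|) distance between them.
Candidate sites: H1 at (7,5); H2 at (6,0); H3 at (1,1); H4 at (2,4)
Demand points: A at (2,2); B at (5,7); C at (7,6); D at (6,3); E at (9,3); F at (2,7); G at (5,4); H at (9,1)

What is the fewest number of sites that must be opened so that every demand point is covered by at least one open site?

3

Coverage sets (demand points within 4 of each site):
  H1: {B, C, D, E, G}
  H2: {D, H}
  H3: {A}
  H4: {A, F, G}
No 2 sites suffice: every size-2 union leaves at least one demand point uncovered.
But {H1, H2, H4} covers everything, so the minimum is 3.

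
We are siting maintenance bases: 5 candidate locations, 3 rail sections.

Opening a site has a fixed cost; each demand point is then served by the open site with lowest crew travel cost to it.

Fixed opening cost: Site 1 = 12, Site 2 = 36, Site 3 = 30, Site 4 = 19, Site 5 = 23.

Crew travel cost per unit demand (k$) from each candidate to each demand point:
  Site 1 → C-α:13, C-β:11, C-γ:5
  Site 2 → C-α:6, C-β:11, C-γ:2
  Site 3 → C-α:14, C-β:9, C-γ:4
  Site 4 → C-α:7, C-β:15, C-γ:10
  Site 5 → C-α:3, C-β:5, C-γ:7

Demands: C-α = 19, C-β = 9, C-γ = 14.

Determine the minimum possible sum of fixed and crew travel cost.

189

Open {Site 2, Site 5}: assign each demand point to its cheapest open site.
  C-α→Site 5 19×3=57, C-β→Site 5 9×5=45, C-γ→Site 2 14×2=28
  crew travel cost 130, fixed 59 → total 189.
Compare {Site 1, Site 2, Site 5}: crew travel cost 130 + fixed 71 = 201.
Compare {Site 1, Site 5}: crew travel cost 172 + fixed 35 = 207.
Compare {Site 2, Site 4, Site 5}: crew travel cost 130 + fixed 78 = 208.
All other subsets cost ≥ 201. Minimum total cost: 189.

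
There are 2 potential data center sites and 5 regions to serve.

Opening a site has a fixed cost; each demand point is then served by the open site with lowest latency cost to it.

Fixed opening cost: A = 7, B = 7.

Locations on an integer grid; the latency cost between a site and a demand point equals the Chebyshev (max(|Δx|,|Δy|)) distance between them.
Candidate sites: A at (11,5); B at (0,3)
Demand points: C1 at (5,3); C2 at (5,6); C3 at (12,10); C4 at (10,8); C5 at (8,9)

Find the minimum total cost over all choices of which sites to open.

Open {A}: assign each demand point to its cheapest open site.
  C1→A 6, C2→A 6, C3→A 5, C4→A 3, C5→A 4
  latency cost 24, fixed 7 → total 31.
Compare {A, B}: latency cost 22 + fixed 14 = 36.
Compare {B}: latency cost 40 + fixed 7 = 47.

31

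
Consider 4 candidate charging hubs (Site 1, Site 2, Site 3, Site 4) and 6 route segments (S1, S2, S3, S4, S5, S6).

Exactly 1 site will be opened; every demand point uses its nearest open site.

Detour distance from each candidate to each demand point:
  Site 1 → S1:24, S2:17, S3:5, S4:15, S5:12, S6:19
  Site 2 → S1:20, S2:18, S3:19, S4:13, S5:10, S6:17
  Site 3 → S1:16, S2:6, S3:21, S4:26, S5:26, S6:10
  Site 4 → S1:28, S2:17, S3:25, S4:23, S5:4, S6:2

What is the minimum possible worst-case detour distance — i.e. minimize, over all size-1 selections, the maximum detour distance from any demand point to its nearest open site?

20

Open {Site 2}.
  Farthest demand point is S1 at detour distance 20 (to Site 2); all others are ≤ 20.
With {Site 1} the worst case is 24.
With {Site 3} the worst case is 26.
No size-1 selection achieves below 20.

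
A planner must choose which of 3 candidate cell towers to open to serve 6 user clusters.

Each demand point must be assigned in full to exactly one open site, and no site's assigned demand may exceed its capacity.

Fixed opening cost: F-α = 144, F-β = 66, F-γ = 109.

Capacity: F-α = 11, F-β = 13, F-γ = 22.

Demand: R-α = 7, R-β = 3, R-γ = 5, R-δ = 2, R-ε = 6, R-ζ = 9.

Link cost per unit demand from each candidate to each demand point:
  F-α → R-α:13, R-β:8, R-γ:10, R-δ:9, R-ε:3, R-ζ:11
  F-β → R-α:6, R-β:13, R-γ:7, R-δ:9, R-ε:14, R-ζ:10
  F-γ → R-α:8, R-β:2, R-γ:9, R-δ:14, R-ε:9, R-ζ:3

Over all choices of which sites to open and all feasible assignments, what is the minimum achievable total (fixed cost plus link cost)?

367

Open {F-β, F-γ}; cheapest assignment that respects the capacities:
  F-β (cap 13, load 12): R-α, R-γ — cost 7×6 + 5×7 = 77
  F-γ (cap 22, load 20): R-β, R-δ, R-ε, R-ζ — cost 3×2 + 2×14 + 6×9 + 9×3 = 115
  Shipping 192, fixed 175 → total 367.
  Any other capacity-feasible assignment to {F-β, F-γ} ships for at least 192.
Compare {F-α, F-γ}: its best feasible assignment gives total 438.
Compare {F-α, F-β, F-γ}: its best feasible assignment gives total 465.
Every other set of open sites that can feasibly serve all demand totals ≥ 438 even under its best assignment. Minimum: 367.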